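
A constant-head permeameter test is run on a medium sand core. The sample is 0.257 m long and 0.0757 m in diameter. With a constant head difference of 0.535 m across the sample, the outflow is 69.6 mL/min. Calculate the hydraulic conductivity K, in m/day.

Cross-sectional area A = π·(d/2)² = π × (0.0757/2)² = 0.004501 m².
Convert discharge: 69.6 mL/min = 1.160e-06 m³/s.
Darcy's law rearranged: K = Q·L / (A·Δh) = 1.160e-06 × 0.257 / (0.004501 × 0.535) = 0.0001238 m/s = 10.70 m/day.

10.7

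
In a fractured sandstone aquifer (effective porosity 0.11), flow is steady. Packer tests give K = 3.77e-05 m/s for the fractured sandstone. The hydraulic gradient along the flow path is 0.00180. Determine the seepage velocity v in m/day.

0.0533

Convert K: 3.77e-05 m/s × 86400 = 3.257 m/day.
Hydraulic gradient i = 0.00180.
Darcy flux q = K · i = 3.257 × 0.001800 = 0.005863 m/day.
Seepage velocity v = q / n_e = 0.005863 / 0.11 = 0.05330 m/day.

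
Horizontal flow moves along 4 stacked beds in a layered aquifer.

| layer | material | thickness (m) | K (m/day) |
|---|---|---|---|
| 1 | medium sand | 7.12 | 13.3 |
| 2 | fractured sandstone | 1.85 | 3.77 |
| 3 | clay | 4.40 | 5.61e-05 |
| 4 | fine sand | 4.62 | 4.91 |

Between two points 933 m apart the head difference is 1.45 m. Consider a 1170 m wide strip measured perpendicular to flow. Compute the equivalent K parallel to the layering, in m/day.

6.91

Flow is parallel to layering, so each bed carries its own Darcy discharge and the transmissivities add.
Σ(K_i·b_i) = 13.3×7.12 + 3.77×1.85 + 5.61e-05×4.40 + 4.91×4.62 = 124.4 m²/day.
Total thickness b = 17.99 m, so K_eq = Σ(K_i·b_i)/b = 6.912 m/day.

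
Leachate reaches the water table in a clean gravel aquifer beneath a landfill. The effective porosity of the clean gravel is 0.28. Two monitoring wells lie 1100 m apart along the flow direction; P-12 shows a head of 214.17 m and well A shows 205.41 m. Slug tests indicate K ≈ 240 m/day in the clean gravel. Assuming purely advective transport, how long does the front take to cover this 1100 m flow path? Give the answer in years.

0.441

Hydraulic gradient i = (214.17 − 205.41) / 1100 = 8.76 / 1100 = 0.007964.
Darcy flux q = K · i = 240.0 × 0.007964 = 1.911 m/day.
Seepage velocity v = q / n_e = 1.911 / 0.28 = 6.826 m/day.
Travel time t = L / v = 1100 / 6.826 = 161.1 days = 0.4412 years.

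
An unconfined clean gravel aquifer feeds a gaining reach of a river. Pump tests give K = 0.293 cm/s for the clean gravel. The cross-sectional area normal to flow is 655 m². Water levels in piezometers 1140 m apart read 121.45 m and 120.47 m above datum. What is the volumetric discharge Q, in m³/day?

143

Convert K: 0.293 cm/s × 864 = 253.2 m/day.
Hydraulic gradient i = (121.45 − 120.47) / 1140 = 0.98 / 1140 = 0.0008596.
Darcy's law: Q = K · A · i = 253.2 × 655.0 × 0.0008596 = 142.5 m³/day.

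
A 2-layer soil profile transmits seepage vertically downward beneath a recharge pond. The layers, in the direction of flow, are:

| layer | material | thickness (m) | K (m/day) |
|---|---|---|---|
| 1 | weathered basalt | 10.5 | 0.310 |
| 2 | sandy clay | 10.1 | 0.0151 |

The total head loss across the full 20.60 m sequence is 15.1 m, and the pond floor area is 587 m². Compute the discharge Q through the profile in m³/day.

12.6

Flow is perpendicular to layering, so the layers act in series and the equivalent K is the thickness-weighted harmonic mean.
Total thickness L = 10.5 + 10.1 = 20.60 m.
Σ(b_i/K_i) = 10.5/0.310 + 10.1/0.0151 = 702.7 d.
K_eq = L / Σ(b_i/K_i) = 20.60 / 702.7 = 0.02931 m/day.
Q = K_eq · A · (Δh/L) = 0.02931 × 587 × (15.1/20.60) = 12.61 m³/day.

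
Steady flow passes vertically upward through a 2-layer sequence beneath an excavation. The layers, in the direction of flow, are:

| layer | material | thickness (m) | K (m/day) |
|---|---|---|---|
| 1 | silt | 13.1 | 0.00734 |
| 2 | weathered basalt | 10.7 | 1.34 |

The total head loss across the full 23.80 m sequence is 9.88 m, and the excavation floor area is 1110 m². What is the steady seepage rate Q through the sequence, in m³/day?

Flow is perpendicular to layering, so the layers act in series and the equivalent K is the thickness-weighted harmonic mean.
Total thickness L = 13.1 + 10.7 = 23.80 m.
Σ(b_i/K_i) = 13.1/0.00734 + 10.7/1.34 = 1793 d.
K_eq = L / Σ(b_i/K_i) = 23.80 / 1793 = 0.01328 m/day.
Q = K_eq · A · (Δh/L) = 0.01328 × 1110 × (9.88/23.80) = 6.117 m³/day.

6.12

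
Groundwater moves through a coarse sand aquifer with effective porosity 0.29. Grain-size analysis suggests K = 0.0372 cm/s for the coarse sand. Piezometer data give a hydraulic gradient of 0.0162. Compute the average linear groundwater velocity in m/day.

1.80

Convert K: 0.0372 cm/s × 864 = 32.14 m/day.
Hydraulic gradient i = 0.0162.
Darcy flux q = K · i = 32.14 × 0.01620 = 0.5207 m/day.
Seepage velocity v = q / n_e = 0.5207 / 0.29 = 1.795 m/day.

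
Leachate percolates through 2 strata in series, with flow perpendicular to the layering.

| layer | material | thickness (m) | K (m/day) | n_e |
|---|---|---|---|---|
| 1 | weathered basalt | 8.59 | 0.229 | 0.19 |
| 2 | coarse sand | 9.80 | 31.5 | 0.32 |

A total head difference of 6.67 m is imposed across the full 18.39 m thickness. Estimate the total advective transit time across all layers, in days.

27.0

With flow normal to the layers, continuity requires the same specific discharge q through every layer.
Σ(b_i/K_i) = 8.59/0.229 + 9.80/31.5 = 37.82 d.
q = Δh / Σ(b_i/K_i) = 6.67 / 37.82 = 0.1764 m/day.
In each layer the seepage velocity is v_i = q/n_i, so the layer transit time is t_i = b_i·n_i / q:
  layer 1 (weathered basalt): t_1 = 8.59 × 0.19 / 0.1764 = 9.255 d
  layer 2 (coarse sand): t_2 = 9.80 × 0.32 / 0.1764 = 17.78 d
Total t = Σ t_i = 27.04 days.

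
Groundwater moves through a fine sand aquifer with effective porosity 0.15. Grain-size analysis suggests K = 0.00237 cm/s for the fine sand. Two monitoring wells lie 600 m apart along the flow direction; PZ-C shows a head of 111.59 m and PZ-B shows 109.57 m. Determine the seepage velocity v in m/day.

0.0460

Convert K: 0.00237 cm/s × 864 = 2.048 m/day.
Hydraulic gradient i = (111.59 − 109.57) / 600 = 2.02 / 600 = 0.003367.
Darcy flux q = K · i = 2.048 × 0.003367 = 0.006894 m/day.
Seepage velocity v = q / n_e = 0.006894 / 0.15 = 0.04596 m/day.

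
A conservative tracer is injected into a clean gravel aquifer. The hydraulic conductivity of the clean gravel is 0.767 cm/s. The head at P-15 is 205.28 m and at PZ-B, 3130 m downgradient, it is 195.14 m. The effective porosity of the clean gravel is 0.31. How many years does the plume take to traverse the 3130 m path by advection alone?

Convert K: 0.767 cm/s × 864 = 662.7 m/day.
Hydraulic gradient i = (205.28 − 195.14) / 3130 = 10.14 / 3130 = 0.003240.
Darcy flux q = K · i = 662.7 × 0.003240 = 2.147 m/day.
Seepage velocity v = q / n_e = 2.147 / 0.31 = 6.925 m/day.
Travel time t = L / v = 3130 / 6.925 = 452.0 days = 1.237 years.

1.24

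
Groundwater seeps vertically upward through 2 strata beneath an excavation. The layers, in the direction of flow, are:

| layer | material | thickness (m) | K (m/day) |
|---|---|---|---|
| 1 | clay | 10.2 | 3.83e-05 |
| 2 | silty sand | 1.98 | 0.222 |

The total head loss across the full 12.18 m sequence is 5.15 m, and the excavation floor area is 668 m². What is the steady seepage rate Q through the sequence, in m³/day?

0.0129

Flow is perpendicular to layering, so the layers act in series and the equivalent K is the thickness-weighted harmonic mean.
Total thickness L = 10.2 + 1.98 = 12.18 m.
Σ(b_i/K_i) = 10.2/3.83e-05 + 1.98/0.222 = 2.663e+05 d.
K_eq = L / Σ(b_i/K_i) = 12.18 / 2.663e+05 = 4.573e-05 m/day.
Q = K_eq · A · (Δh/L) = 4.573e-05 × 668 × (5.15/12.18) = 0.01292 m³/day.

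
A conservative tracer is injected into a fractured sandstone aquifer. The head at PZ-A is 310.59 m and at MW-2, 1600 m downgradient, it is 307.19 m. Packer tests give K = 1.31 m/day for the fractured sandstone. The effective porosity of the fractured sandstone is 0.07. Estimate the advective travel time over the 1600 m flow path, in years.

Hydraulic gradient i = (310.59 − 307.19) / 1600 = 3.4 / 1600 = 0.002125.
Darcy flux q = K · i = 1.310 × 0.002125 = 0.002784 m/day.
Seepage velocity v = q / n_e = 0.002784 / 0.07 = 0.03977 m/day.
Travel time t = L / v = 1600 / 0.03977 = 40233 days = 110.2 years.

110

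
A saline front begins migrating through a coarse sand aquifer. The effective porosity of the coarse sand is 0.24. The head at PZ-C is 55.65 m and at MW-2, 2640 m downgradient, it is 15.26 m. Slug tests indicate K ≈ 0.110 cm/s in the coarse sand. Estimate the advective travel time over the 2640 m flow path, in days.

436

Convert K: 0.110 cm/s × 864 = 95.04 m/day.
Hydraulic gradient i = (55.65 − 15.26) / 2640 = 40.39 / 2640 = 0.01530.
Darcy flux q = K · i = 95.04 × 0.01530 = 1.454 m/day.
Seepage velocity v = q / n_e = 1.454 / 0.24 = 6.059 m/day.
Travel time t = L / v = 2640 / 6.059 = 435.8 days.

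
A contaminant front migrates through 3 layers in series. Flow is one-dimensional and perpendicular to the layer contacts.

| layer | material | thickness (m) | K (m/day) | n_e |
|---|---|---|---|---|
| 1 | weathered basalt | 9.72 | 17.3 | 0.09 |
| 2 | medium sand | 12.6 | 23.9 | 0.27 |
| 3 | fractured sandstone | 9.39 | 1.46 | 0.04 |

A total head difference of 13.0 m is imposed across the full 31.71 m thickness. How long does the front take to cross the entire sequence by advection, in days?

With flow normal to the layers, continuity requires the same specific discharge q through every layer.
Σ(b_i/K_i) = 9.72/17.3 + 12.6/23.9 + 9.39/1.46 = 7.521 d.
q = Δh / Σ(b_i/K_i) = 13.0 / 7.521 = 1.729 m/day.
In each layer the seepage velocity is v_i = q/n_i, so the layer transit time is t_i = b_i·n_i / q:
  layer 1 (weathered basalt): t_1 = 9.72 × 0.09 / 1.729 = 0.5061 d
  layer 2 (medium sand): t_2 = 12.6 × 0.27 / 1.729 = 1.968 d
  layer 3 (fractured sandstone): t_3 = 9.39 × 0.04 / 1.729 = 0.2173 d
Total t = Σ t_i = 2.691 days.

2.69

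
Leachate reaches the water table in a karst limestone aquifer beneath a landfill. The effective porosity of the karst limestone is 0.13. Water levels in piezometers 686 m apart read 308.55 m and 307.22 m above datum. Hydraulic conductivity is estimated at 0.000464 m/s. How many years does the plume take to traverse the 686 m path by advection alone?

Convert K: 0.000464 m/s × 86400 = 40.09 m/day.
Hydraulic gradient i = (308.55 − 307.22) / 686 = 1.33 / 686 = 0.001939.
Darcy flux q = K · i = 40.09 × 0.001939 = 0.07772 m/day.
Seepage velocity v = q / n_e = 0.07772 / 0.13 = 0.5979 m/day.
Travel time t = L / v = 686 / 0.5979 = 1147 days = 3.141 years.

3.14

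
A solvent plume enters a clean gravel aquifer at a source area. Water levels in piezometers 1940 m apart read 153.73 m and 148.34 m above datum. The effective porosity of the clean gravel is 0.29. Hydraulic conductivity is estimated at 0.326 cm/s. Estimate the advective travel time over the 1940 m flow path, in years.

Convert K: 0.326 cm/s × 864 = 281.7 m/day.
Hydraulic gradient i = (153.73 − 148.34) / 1940 = 5.39 / 1940 = 0.002778.
Darcy flux q = K · i = 281.7 × 0.002778 = 0.7826 m/day.
Seepage velocity v = q / n_e = 0.7826 / 0.29 = 2.698 m/day.
Travel time t = L / v = 1940 / 2.698 = 718.9 days = 1.968 years.

1.97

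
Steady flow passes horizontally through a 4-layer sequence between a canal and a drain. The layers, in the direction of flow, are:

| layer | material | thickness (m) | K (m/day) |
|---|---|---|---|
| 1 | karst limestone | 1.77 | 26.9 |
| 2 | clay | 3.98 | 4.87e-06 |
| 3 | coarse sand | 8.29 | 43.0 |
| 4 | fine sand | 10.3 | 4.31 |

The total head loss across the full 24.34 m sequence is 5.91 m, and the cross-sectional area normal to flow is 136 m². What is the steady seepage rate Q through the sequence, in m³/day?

Flow is perpendicular to layering, so the layers act in series and the equivalent K is the thickness-weighted harmonic mean.
Total thickness L = 1.77 + 3.98 + 8.29 + 10.3 = 24.34 m.
Σ(b_i/K_i) = 1.77/26.9 + 3.98/4.87e-06 + 8.29/43.0 + 10.3/4.31 = 8.173e+05 d.
K_eq = L / Σ(b_i/K_i) = 24.34 / 8.173e+05 = 2.978e-05 m/day.
Q = K_eq · A · (Δh/L) = 2.978e-05 × 136 × (5.91/24.34) = 0.0009835 m³/day.

0.000983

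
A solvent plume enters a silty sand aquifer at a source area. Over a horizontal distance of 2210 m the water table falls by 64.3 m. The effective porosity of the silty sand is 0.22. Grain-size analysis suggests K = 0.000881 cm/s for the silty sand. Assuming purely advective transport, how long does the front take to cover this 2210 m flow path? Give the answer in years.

Convert K: 0.000881 cm/s × 864 = 0.7612 m/day.
Hydraulic gradient i = Δh / L = 64.3 / 2210 = 0.02910.
Darcy flux q = K · i = 0.7612 × 0.02910 = 0.02215 m/day.
Seepage velocity v = q / n_e = 0.02215 / 0.22 = 0.1007 m/day.
Travel time t = L / v = 2210 / 0.1007 = 21954 days = 60.11 years.

60.1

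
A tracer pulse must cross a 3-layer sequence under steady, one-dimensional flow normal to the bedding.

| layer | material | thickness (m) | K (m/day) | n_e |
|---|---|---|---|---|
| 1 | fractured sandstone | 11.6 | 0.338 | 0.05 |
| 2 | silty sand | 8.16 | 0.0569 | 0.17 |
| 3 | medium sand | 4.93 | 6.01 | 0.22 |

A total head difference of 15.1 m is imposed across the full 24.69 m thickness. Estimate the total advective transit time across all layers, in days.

With flow normal to the layers, continuity requires the same specific discharge q through every layer.
Σ(b_i/K_i) = 11.6/0.338 + 8.16/0.0569 + 4.93/6.01 = 178.5 d.
q = Δh / Σ(b_i/K_i) = 15.1 / 178.5 = 0.08457 m/day.
In each layer the seepage velocity is v_i = q/n_i, so the layer transit time is t_i = b_i·n_i / q:
  layer 1 (fractured sandstone): t_1 = 11.6 × 0.05 / 0.08457 = 6.858 d
  layer 2 (silty sand): t_2 = 8.16 × 0.17 / 0.08457 = 16.40 d
  layer 3 (medium sand): t_3 = 4.93 × 0.22 / 0.08457 = 12.82 d
Total t = Σ t_i = 36.09 days.

36.1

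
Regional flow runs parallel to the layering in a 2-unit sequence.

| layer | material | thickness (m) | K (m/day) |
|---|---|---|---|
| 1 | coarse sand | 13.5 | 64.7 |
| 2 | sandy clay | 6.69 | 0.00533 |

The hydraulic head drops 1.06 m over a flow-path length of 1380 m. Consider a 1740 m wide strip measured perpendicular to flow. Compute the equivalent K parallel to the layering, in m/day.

Flow is parallel to layering, so each bed carries its own Darcy discharge and the transmissivities add.
Σ(K_i·b_i) = 64.7×13.5 + 0.00533×6.69 = 873.5 m²/day.
Total thickness b = 20.19 m, so K_eq = Σ(K_i·b_i)/b = 43.26 m/day.

43.3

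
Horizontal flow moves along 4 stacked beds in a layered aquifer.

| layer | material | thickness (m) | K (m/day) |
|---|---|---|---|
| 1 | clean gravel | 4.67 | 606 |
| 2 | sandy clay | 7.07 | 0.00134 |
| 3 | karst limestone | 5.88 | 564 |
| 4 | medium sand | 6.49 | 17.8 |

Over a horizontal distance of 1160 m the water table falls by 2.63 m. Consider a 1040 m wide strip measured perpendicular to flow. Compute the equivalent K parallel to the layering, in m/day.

260

Flow is parallel to layering, so each bed carries its own Darcy discharge and the transmissivities add.
Σ(K_i·b_i) = 606×4.67 + 0.00134×7.07 + 564×5.88 + 17.8×6.49 = 6262 m²/day.
Total thickness b = 24.11 m, so K_eq = Σ(K_i·b_i)/b = 259.7 m/day.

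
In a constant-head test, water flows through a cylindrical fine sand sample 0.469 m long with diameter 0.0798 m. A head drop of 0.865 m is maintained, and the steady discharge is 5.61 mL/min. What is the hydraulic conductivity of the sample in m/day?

Cross-sectional area A = π·(d/2)² = π × (0.0798/2)² = 0.005001 m².
Convert discharge: 5.61 mL/min = 9.350e-08 m³/s.
Darcy's law rearranged: K = Q·L / (A·Δh) = 9.350e-08 × 0.469 / (0.005001 × 0.865) = 1.014e-05 m/s = 0.8758 m/day.

0.876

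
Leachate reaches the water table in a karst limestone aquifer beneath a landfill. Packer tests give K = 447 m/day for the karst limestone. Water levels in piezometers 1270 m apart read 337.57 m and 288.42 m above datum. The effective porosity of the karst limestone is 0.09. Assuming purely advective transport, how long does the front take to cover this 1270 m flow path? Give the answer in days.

6.61

Hydraulic gradient i = (337.57 − 288.42) / 1270 = 49.15 / 1270 = 0.03870.
Darcy flux q = K · i = 447.0 × 0.03870 = 17.30 m/day.
Seepage velocity v = q / n_e = 17.30 / 0.09 = 192.2 m/day.
Travel time t = L / v = 1270 / 192.2 = 6.607 days.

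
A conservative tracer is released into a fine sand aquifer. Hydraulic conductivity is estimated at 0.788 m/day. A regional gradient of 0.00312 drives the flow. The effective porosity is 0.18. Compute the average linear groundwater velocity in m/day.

0.0137

Hydraulic gradient i = 0.00312.
Darcy flux q = K · i = 0.7880 × 0.003120 = 0.002459 m/day.
Seepage velocity v = q / n_e = 0.002459 / 0.18 = 0.01366 m/day.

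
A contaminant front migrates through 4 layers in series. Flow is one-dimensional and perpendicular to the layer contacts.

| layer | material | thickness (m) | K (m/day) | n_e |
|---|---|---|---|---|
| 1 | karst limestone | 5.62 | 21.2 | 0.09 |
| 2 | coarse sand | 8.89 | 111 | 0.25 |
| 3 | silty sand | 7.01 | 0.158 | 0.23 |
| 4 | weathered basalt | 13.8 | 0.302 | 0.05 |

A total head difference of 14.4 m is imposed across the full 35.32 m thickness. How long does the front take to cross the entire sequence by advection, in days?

With flow normal to the layers, continuity requires the same specific discharge q through every layer.
Σ(b_i/K_i) = 5.62/21.2 + 8.89/111 + 7.01/0.158 + 13.8/0.302 = 90.41 d.
q = Δh / Σ(b_i/K_i) = 14.4 / 90.41 = 0.1593 m/day.
In each layer the seepage velocity is v_i = q/n_i, so the layer transit time is t_i = b_i·n_i / q:
  layer 1 (karst limestone): t_1 = 5.62 × 0.09 / 0.1593 = 3.176 d
  layer 2 (coarse sand): t_2 = 8.89 × 0.25 / 0.1593 = 13.95 d
  layer 3 (silty sand): t_3 = 7.01 × 0.23 / 0.1593 = 10.12 d
  layer 4 (weathered basalt): t_4 = 13.8 × 0.05 / 0.1593 = 4.332 d
Total t = Σ t_i = 31.58 days.

31.6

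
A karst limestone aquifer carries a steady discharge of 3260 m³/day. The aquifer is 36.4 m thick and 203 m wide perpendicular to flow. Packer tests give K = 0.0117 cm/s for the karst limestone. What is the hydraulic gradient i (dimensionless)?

0.0436

Convert K: 0.0117 cm/s × 864 = 10.11 m/day.
Cross-sectional area A = 203 × 36.4 = 7389 m².
From Q = K·A·i, i = Q / (K·A) = 3260 / (10.11 × 7389) = 0.04364.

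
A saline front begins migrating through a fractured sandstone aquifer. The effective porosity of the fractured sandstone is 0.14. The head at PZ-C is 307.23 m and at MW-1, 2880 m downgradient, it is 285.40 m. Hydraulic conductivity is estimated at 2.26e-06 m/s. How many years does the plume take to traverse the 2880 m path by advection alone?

Convert K: 2.26e-06 m/s × 86400 = 0.1953 m/day.
Hydraulic gradient i = (307.23 − 285.40) / 2880 = 21.83 / 2880 = 0.007580.
Darcy flux q = K · i = 0.1953 × 0.007580 = 0.001480 m/day.
Seepage velocity v = q / n_e = 0.001480 / 0.14 = 0.01057 m/day.
Travel time t = L / v = 2880 / 0.01057 = 2.724e+05 days = 745.8 years.

746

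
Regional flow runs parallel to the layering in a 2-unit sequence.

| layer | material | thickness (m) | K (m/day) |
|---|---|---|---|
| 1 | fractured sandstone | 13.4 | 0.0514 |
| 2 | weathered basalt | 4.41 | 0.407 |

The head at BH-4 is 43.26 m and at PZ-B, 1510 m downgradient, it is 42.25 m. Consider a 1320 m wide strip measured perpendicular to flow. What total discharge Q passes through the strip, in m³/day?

Flow is parallel to layering, so each bed carries its own Darcy discharge and the transmissivities add.
Σ(K_i·b_i) = 0.0514×13.4 + 0.407×4.41 = 2.484 m²/day.
Hydraulic gradient i = (43.26 − 42.25) / 1510 = 1.01 / 1510 = 0.0006689.
Q = Σ(K_i·b_i) · W · i = 2.484 × 1320 × 0.0006689 = 2.193 m³/day.

2.19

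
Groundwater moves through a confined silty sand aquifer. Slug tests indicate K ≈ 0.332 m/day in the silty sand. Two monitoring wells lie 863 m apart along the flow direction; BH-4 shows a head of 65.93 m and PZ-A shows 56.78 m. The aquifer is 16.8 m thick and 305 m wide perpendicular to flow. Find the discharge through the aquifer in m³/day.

18.0

Cross-sectional area A = 305 × 16.8 = 5124 m².
Hydraulic gradient i = (65.93 − 56.78) / 863 = 9.15 / 863 = 0.01060.
Darcy's law: Q = K · A · i = 0.3320 × 5124 × 0.01060 = 18.04 m³/day.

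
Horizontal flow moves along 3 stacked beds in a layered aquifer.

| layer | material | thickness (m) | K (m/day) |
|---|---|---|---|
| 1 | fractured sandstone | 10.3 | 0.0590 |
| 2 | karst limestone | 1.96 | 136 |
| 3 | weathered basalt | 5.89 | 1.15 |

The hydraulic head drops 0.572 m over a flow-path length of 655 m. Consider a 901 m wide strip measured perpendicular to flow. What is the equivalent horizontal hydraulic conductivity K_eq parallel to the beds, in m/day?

Flow is parallel to layering, so each bed carries its own Darcy discharge and the transmissivities add.
Σ(K_i·b_i) = 0.0590×10.3 + 136×1.96 + 1.15×5.89 = 273.9 m²/day.
Total thickness b = 18.15 m, so K_eq = Σ(K_i·b_i)/b = 15.09 m/day.

15.1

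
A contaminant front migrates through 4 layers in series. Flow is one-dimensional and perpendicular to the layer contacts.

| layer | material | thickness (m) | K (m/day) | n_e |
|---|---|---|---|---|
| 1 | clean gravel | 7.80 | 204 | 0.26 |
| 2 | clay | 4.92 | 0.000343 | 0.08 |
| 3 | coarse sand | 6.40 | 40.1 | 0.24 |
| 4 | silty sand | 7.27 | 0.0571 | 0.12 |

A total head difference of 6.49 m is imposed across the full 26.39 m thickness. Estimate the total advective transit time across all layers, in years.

29.5

With flow normal to the layers, continuity requires the same specific discharge q through every layer.
Σ(b_i/K_i) = 7.80/204 + 4.92/0.000343 + 6.40/40.1 + 7.27/0.0571 = 14472 d.
q = Δh / Σ(b_i/K_i) = 6.49 / 14472 = 0.0004485 m/day.
In each layer the seepage velocity is v_i = q/n_i, so the layer transit time is t_i = b_i·n_i / q:
  layer 1 (clean gravel): t_1 = 7.80 × 0.26 / 0.0004485 = 4522 d
  layer 2 (clay): t_2 = 4.92 × 0.08 / 0.0004485 = 877.7 d
  layer 3 (coarse sand): t_3 = 6.40 × 0.24 / 0.0004485 = 3425 d
  layer 4 (silty sand): t_4 = 7.27 × 0.12 / 0.0004485 = 1945 d
Total t = Σ t_i = 10770 days = 29.49 years.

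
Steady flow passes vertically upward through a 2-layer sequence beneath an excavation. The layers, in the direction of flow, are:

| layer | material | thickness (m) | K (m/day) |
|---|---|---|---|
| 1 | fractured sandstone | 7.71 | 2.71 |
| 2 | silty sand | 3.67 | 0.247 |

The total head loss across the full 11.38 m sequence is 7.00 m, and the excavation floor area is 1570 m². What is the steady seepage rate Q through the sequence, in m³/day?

621

Flow is perpendicular to layering, so the layers act in series and the equivalent K is the thickness-weighted harmonic mean.
Total thickness L = 7.71 + 3.67 = 11.38 m.
Σ(b_i/K_i) = 7.71/2.71 + 3.67/0.247 = 17.70 d.
K_eq = L / Σ(b_i/K_i) = 11.38 / 17.70 = 0.6428 m/day.
Q = K_eq · A · (Δh/L) = 0.6428 × 1570 × (7.00/11.38) = 620.8 m³/day.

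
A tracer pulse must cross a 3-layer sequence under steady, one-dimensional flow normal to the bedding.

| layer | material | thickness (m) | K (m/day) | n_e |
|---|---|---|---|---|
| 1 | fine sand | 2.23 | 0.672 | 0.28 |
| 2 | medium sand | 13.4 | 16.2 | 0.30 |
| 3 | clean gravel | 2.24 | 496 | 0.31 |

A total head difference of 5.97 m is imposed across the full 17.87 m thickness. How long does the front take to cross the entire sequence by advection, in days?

With flow normal to the layers, continuity requires the same specific discharge q through every layer.
Σ(b_i/K_i) = 2.23/0.672 + 13.4/16.2 + 2.24/496 = 4.150 d.
q = Δh / Σ(b_i/K_i) = 5.97 / 4.150 = 1.439 m/day.
In each layer the seepage velocity is v_i = q/n_i, so the layer transit time is t_i = b_i·n_i / q:
  layer 1 (fine sand): t_1 = 2.23 × 0.28 / 1.439 = 0.4341 d
  layer 2 (medium sand): t_2 = 13.4 × 0.30 / 1.439 = 2.795 d
  layer 3 (clean gravel): t_3 = 2.24 × 0.31 / 1.439 = 0.4827 d
Total t = Σ t_i = 3.711 days.

3.71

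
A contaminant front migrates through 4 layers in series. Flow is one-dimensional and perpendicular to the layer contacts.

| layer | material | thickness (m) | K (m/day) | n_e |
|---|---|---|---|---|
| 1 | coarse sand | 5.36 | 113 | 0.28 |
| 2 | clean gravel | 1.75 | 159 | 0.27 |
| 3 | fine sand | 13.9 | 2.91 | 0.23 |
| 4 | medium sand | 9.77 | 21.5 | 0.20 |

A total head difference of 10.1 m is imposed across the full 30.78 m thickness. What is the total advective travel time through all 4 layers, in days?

With flow normal to the layers, continuity requires the same specific discharge q through every layer.
Σ(b_i/K_i) = 5.36/113 + 1.75/159 + 13.9/2.91 + 9.77/21.5 = 5.289 d.
q = Δh / Σ(b_i/K_i) = 10.1 / 5.289 = 1.909 m/day.
In each layer the seepage velocity is v_i = q/n_i, so the layer transit time is t_i = b_i·n_i / q:
  layer 1 (coarse sand): t_1 = 5.36 × 0.28 / 1.909 = 0.7860 d
  layer 2 (clean gravel): t_2 = 1.75 × 0.27 / 1.909 = 0.2475 d
  layer 3 (fine sand): t_3 = 13.9 × 0.23 / 1.909 = 1.674 d
  layer 4 (medium sand): t_4 = 9.77 × 0.20 / 1.909 = 1.023 d
Total t = Σ t_i = 3.731 days.

3.73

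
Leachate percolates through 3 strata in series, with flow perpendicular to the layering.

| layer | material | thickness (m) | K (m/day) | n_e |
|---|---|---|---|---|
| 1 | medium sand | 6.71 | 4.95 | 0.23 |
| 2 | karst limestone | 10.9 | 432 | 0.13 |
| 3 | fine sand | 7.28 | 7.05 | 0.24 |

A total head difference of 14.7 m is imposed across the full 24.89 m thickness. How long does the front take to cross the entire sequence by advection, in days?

0.773

With flow normal to the layers, continuity requires the same specific discharge q through every layer.
Σ(b_i/K_i) = 6.71/4.95 + 10.9/432 + 7.28/7.05 = 2.413 d.
q = Δh / Σ(b_i/K_i) = 14.7 / 2.413 = 6.091 m/day.
In each layer the seepage velocity is v_i = q/n_i, so the layer transit time is t_i = b_i·n_i / q:
  layer 1 (medium sand): t_1 = 6.71 × 0.23 / 6.091 = 0.2534 d
  layer 2 (karst limestone): t_2 = 10.9 × 0.13 / 6.091 = 0.2326 d
  layer 3 (fine sand): t_3 = 7.28 × 0.24 / 6.091 = 0.2869 d
Total t = Σ t_i = 0.7729 days.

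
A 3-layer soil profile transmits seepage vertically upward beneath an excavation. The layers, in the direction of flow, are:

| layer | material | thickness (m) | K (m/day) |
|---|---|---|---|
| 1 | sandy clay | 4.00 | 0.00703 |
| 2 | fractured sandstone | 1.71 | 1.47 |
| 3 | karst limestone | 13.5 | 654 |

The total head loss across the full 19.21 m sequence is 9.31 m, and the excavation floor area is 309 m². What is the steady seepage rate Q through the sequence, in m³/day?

Flow is perpendicular to layering, so the layers act in series and the equivalent K is the thickness-weighted harmonic mean.
Total thickness L = 4.00 + 1.71 + 13.5 = 19.21 m.
Σ(b_i/K_i) = 4.00/0.00703 + 1.71/1.47 + 13.5/654 = 570.2 d.
K_eq = L / Σ(b_i/K_i) = 19.21 / 570.2 = 0.03369 m/day.
Q = K_eq · A · (Δh/L) = 0.03369 × 309 × (9.31/19.21) = 5.045 m³/day.

5.05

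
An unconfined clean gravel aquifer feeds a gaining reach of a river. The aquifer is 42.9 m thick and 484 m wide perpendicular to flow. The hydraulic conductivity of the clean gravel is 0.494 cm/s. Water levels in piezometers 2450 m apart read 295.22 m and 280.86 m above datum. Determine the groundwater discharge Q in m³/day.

51900

Convert K: 0.494 cm/s × 864 = 426.8 m/day.
Cross-sectional area A = 484 × 42.9 = 20764 m².
Hydraulic gradient i = (295.22 − 280.86) / 2450 = 14.36 / 2450 = 0.005861.
Darcy's law: Q = K · A · i = 426.8 × 20764 × 0.005861 = 51944 m³/day.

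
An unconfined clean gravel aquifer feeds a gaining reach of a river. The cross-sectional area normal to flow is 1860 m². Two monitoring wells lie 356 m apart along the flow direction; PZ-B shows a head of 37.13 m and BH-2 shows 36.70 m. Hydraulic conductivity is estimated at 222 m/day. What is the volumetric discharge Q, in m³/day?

499

Hydraulic gradient i = (37.13 − 36.70) / 356 = 0.43 / 356 = 0.001208.
Darcy's law: Q = K · A · i = 222.0 × 1860 × 0.001208 = 498.8 m³/day.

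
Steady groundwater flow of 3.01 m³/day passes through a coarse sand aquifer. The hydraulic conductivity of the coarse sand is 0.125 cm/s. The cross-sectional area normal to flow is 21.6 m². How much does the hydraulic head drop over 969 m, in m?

1.25

Convert K: 0.125 cm/s × 864 = 108.0 m/day.
From Q = K·A·i, i = Q / (K·A) = 3.01 / (108.0 × 21.60) = 0.001290.
Head loss Δh = i · L = 0.001290 × 969 = 1.250 m.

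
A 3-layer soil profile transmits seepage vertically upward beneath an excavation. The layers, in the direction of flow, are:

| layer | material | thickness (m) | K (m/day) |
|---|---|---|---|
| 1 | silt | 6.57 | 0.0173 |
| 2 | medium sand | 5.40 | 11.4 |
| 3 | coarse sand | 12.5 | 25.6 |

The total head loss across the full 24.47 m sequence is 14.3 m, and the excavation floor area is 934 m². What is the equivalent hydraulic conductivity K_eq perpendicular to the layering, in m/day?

0.0643

Flow is perpendicular to layering, so the layers act in series and the equivalent K is the thickness-weighted harmonic mean.
Total thickness L = 6.57 + 5.40 + 12.5 = 24.47 m.
Σ(b_i/K_i) = 6.57/0.0173 + 5.40/11.4 + 12.5/25.6 = 380.7 d.
K_eq = L / Σ(b_i/K_i) = 24.47 / 380.7 = 0.06427 m/day.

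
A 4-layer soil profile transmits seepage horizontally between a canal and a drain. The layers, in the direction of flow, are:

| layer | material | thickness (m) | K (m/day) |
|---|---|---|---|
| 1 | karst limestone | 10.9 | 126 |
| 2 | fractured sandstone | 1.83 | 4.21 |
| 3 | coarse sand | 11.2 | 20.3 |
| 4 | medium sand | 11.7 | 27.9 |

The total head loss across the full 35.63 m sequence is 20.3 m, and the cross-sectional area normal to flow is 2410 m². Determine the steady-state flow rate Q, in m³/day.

Flow is perpendicular to layering, so the layers act in series and the equivalent K is the thickness-weighted harmonic mean.
Total thickness L = 10.9 + 1.83 + 11.2 + 11.7 = 35.63 m.
Σ(b_i/K_i) = 10.9/126 + 1.83/4.21 + 11.2/20.3 + 11.7/27.9 = 1.492 d.
K_eq = L / Σ(b_i/K_i) = 35.63 / 1.492 = 23.88 m/day.
Q = K_eq · A · (Δh/L) = 23.88 × 2410 × (20.3/35.63) = 32784 m³/day.

32800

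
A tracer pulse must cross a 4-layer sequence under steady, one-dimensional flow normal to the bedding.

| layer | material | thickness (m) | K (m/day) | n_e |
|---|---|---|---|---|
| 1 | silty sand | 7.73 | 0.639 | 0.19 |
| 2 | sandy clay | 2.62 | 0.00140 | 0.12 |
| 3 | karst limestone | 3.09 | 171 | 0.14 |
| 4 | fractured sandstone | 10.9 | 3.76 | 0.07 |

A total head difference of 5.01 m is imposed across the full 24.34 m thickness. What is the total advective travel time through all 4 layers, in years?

3.07

With flow normal to the layers, continuity requires the same specific discharge q through every layer.
Σ(b_i/K_i) = 7.73/0.639 + 2.62/0.00140 + 3.09/171 + 10.9/3.76 = 1886 d.
q = Δh / Σ(b_i/K_i) = 5.01 / 1886 = 0.002656 m/day.
In each layer the seepage velocity is v_i = q/n_i, so the layer transit time is t_i = b_i·n_i / q:
  layer 1 (silty sand): t_1 = 7.73 × 0.19 / 0.002656 = 553.0 d
  layer 2 (sandy clay): t_2 = 2.62 × 0.12 / 0.002656 = 118.4 d
  layer 3 (karst limestone): t_3 = 3.09 × 0.14 / 0.002656 = 162.9 d
  layer 4 (fractured sandstone): t_4 = 10.9 × 0.07 / 0.002656 = 287.3 d
Total t = Σ t_i = 1122 days = 3.071 years.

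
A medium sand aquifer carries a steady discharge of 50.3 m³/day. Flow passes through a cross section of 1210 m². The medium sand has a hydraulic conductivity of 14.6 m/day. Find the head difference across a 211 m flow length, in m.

From Q = K·A·i, i = Q / (K·A) = 50.3 / (14.60 × 1210) = 0.002847.
Head loss Δh = i · L = 0.002847 × 211 = 0.6008 m.

0.601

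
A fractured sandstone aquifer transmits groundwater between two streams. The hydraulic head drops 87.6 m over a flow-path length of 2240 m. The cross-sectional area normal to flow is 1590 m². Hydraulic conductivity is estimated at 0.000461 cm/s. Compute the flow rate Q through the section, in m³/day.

Convert K: 0.000461 cm/s × 864 = 0.3983 m/day.
Hydraulic gradient i = Δh / L = 87.6 / 2240 = 0.03911.
Darcy's law: Q = K · A · i = 0.3983 × 1590 × 0.03911 = 24.77 m³/day.

24.8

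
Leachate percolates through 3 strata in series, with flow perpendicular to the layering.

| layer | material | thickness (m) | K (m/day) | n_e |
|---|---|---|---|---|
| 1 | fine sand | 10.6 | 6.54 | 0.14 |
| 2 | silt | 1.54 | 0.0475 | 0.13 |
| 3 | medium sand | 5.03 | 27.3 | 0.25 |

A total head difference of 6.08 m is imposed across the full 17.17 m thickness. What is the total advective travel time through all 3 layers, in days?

With flow normal to the layers, continuity requires the same specific discharge q through every layer.
Σ(b_i/K_i) = 10.6/6.54 + 1.54/0.0475 + 5.03/27.3 = 34.23 d.
q = Δh / Σ(b_i/K_i) = 6.08 / 34.23 = 0.1776 m/day.
In each layer the seepage velocity is v_i = q/n_i, so the layer transit time is t_i = b_i·n_i / q:
  layer 1 (fine sand): t_1 = 10.6 × 0.14 / 0.1776 = 8.354 d
  layer 2 (silt): t_2 = 1.54 × 0.13 / 0.1776 = 1.127 d
  layer 3 (medium sand): t_3 = 5.03 × 0.25 / 0.1776 = 7.079 d
Total t = Σ t_i = 16.56 days.

16.6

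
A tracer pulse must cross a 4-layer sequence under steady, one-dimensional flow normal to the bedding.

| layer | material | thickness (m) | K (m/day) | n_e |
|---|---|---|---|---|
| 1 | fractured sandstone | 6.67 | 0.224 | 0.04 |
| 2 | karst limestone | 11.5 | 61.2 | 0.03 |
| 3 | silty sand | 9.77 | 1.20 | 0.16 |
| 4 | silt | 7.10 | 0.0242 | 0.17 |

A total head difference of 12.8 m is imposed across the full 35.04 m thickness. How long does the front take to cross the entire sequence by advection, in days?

87.6

With flow normal to the layers, continuity requires the same specific discharge q through every layer.
Σ(b_i/K_i) = 6.67/0.224 + 11.5/61.2 + 9.77/1.20 + 7.10/0.0242 = 331.5 d.
q = Δh / Σ(b_i/K_i) = 12.8 / 331.5 = 0.03861 m/day.
In each layer the seepage velocity is v_i = q/n_i, so the layer transit time is t_i = b_i·n_i / q:
  layer 1 (fractured sandstone): t_1 = 6.67 × 0.04 / 0.03861 = 6.910 d
  layer 2 (karst limestone): t_2 = 11.5 × 0.03 / 0.03861 = 8.935 d
  layer 3 (silty sand): t_3 = 9.77 × 0.16 / 0.03861 = 40.48 d
  layer 4 (silt): t_4 = 7.10 × 0.17 / 0.03861 = 31.26 d
Total t = Σ t_i = 87.59 days.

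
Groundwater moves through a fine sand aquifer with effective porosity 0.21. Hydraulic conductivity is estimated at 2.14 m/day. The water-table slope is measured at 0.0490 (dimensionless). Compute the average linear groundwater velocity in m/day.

0.499

Hydraulic gradient i = 0.0490.
Darcy flux q = K · i = 2.140 × 0.04900 = 0.1049 m/day.
Seepage velocity v = q / n_e = 0.1049 / 0.21 = 0.4993 m/day.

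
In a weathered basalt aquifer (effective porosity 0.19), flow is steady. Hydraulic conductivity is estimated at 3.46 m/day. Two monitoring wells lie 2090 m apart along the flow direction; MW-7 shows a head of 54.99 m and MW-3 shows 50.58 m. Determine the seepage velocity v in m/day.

0.0384

Hydraulic gradient i = (54.99 − 50.58) / 2090 = 4.41 / 2090 = 0.002110.
Darcy flux q = K · i = 3.460 × 0.002110 = 0.007301 m/day.
Seepage velocity v = q / n_e = 0.007301 / 0.19 = 0.03843 m/day.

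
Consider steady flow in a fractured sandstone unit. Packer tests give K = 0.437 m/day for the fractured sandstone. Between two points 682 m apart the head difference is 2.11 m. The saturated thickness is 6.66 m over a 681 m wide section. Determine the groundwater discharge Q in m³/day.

Cross-sectional area A = 681 × 6.66 = 4535 m².
Hydraulic gradient i = Δh / L = 2.11 / 682 = 0.003094.
Darcy's law: Q = K · A · i = 0.4370 × 4535 × 0.003094 = 6.132 m³/day.

6.13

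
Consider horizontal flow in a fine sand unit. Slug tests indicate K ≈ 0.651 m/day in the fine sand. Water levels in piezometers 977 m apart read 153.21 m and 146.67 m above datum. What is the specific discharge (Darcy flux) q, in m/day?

0.00436

Hydraulic gradient i = (153.21 − 146.67) / 977 = 6.54 / 977 = 0.006694.
Specific discharge q = K · i = 0.6510 × 0.006694 = 0.004358 m/day.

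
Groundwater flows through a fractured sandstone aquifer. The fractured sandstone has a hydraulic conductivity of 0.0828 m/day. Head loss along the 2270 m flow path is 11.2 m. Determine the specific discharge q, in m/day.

Hydraulic gradient i = Δh / L = 11.2 / 2270 = 0.004934.
Specific discharge q = K · i = 0.08280 × 0.004934 = 0.0004085 m/day.

0.000409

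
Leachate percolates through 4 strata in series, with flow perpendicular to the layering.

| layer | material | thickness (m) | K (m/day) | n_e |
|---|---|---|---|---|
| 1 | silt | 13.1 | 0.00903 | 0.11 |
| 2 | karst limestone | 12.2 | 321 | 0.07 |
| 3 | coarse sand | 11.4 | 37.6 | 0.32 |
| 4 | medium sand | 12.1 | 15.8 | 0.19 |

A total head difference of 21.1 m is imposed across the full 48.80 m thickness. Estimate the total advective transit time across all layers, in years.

With flow normal to the layers, continuity requires the same specific discharge q through every layer.
Σ(b_i/K_i) = 13.1/0.00903 + 12.2/321 + 11.4/37.6 + 12.1/15.8 = 1452 d.
q = Δh / Σ(b_i/K_i) = 21.1 / 1452 = 0.01453 m/day.
In each layer the seepage velocity is v_i = q/n_i, so the layer transit time is t_i = b_i·n_i / q:
  layer 1 (silt): t_1 = 13.1 × 0.11 / 0.01453 = 99.15 d
  layer 2 (karst limestone): t_2 = 12.2 × 0.07 / 0.01453 = 58.76 d
  layer 3 (coarse sand): t_3 = 11.4 × 0.32 / 0.01453 = 251.0 d
  layer 4 (medium sand): t_4 = 12.1 × 0.19 / 0.01453 = 158.2 d
Total t = Σ t_i = 567.1 days = 1.553 years.

1.55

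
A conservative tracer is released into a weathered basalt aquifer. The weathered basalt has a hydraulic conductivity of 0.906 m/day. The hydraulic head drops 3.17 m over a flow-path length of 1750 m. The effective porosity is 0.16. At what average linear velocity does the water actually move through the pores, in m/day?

0.0103

Hydraulic gradient i = Δh / L = 3.17 / 1750 = 0.001811.
Darcy flux q = K · i = 0.9060 × 0.001811 = 0.001641 m/day.
Seepage velocity v = q / n_e = 0.001641 / 0.16 = 0.01026 m/day.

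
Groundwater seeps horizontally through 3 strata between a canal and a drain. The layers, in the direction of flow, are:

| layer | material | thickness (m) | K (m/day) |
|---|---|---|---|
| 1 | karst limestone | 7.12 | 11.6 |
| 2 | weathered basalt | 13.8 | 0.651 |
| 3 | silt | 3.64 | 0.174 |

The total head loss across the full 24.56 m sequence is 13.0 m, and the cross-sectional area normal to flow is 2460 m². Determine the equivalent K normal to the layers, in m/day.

Flow is perpendicular to layering, so the layers act in series and the equivalent K is the thickness-weighted harmonic mean.
Total thickness L = 7.12 + 13.8 + 3.64 = 24.56 m.
Σ(b_i/K_i) = 7.12/11.6 + 13.8/0.651 + 3.64/0.174 = 42.73 d.
K_eq = L / Σ(b_i/K_i) = 24.56 / 42.73 = 0.5748 m/day.

0.575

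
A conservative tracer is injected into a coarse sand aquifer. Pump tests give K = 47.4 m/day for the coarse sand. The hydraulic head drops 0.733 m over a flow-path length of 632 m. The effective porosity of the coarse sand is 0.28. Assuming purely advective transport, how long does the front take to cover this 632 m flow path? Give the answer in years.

8.81

Hydraulic gradient i = Δh / L = 0.733 / 632 = 0.001160.
Darcy flux q = K · i = 47.40 × 0.001160 = 0.05498 m/day.
Seepage velocity v = q / n_e = 0.05498 / 0.28 = 0.1963 m/day.
Travel time t = L / v = 632 / 0.1963 = 3219 days = 8.813 years.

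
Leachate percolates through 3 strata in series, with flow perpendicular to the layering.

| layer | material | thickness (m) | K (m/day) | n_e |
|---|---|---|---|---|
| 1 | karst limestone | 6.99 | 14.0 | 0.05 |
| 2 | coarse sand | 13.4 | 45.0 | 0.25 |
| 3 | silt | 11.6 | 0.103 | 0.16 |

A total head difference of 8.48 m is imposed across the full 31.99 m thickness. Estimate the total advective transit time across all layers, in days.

74.3

With flow normal to the layers, continuity requires the same specific discharge q through every layer.
Σ(b_i/K_i) = 6.99/14.0 + 13.4/45.0 + 11.6/0.103 = 113.4 d.
q = Δh / Σ(b_i/K_i) = 8.48 / 113.4 = 0.07477 m/day.
In each layer the seepage velocity is v_i = q/n_i, so the layer transit time is t_i = b_i·n_i / q:
  layer 1 (karst limestone): t_1 = 6.99 × 0.05 / 0.07477 = 4.674 d
  layer 2 (coarse sand): t_2 = 13.4 × 0.25 / 0.07477 = 44.81 d
  layer 3 (silt): t_3 = 11.6 × 0.16 / 0.07477 = 24.82 d
Total t = Σ t_i = 74.30 days.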